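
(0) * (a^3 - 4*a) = 0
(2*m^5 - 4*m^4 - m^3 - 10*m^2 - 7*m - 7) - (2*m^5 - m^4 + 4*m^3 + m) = -3*m^4 - 5*m^3 - 10*m^2 - 8*m - 7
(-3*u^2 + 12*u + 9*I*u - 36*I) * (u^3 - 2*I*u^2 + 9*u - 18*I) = -3*u^5 + 12*u^4 + 15*I*u^4 - 9*u^3 - 60*I*u^3 + 36*u^2 + 135*I*u^2 + 162*u - 540*I*u - 648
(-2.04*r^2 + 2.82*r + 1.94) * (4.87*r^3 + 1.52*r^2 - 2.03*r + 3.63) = -9.9348*r^5 + 10.6326*r^4 + 17.8754*r^3 - 10.181*r^2 + 6.2984*r + 7.0422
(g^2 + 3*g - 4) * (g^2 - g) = g^4 + 2*g^3 - 7*g^2 + 4*g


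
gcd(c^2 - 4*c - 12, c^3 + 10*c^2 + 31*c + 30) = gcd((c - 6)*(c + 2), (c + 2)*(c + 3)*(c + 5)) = c + 2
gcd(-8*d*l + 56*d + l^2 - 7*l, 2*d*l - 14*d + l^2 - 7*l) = l - 7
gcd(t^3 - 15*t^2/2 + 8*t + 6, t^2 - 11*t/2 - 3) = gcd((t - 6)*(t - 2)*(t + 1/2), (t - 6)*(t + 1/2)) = t^2 - 11*t/2 - 3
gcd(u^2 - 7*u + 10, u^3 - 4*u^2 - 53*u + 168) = 1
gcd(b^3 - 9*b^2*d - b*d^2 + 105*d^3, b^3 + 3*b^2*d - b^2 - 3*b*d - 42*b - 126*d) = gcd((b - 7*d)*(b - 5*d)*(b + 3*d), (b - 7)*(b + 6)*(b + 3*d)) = b + 3*d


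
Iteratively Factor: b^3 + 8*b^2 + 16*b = (b + 4)*(b^2 + 4*b) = (b + 4)^2*(b)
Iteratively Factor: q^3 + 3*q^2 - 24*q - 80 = (q - 5)*(q^2 + 8*q + 16) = (q - 5)*(q + 4)*(q + 4)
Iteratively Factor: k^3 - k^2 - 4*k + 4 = (k - 1)*(k^2 - 4) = (k - 1)*(k + 2)*(k - 2)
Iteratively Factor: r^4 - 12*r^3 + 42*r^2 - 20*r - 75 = (r - 5)*(r^3 - 7*r^2 + 7*r + 15) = (r - 5)*(r + 1)*(r^2 - 8*r + 15) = (r - 5)^2*(r + 1)*(r - 3)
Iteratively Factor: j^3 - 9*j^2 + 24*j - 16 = (j - 4)*(j^2 - 5*j + 4) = (j - 4)*(j - 1)*(j - 4)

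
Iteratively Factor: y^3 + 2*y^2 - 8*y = (y - 2)*(y^2 + 4*y) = y*(y - 2)*(y + 4)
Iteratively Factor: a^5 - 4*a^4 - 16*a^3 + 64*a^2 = (a - 4)*(a^4 - 16*a^2) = a*(a - 4)*(a^3 - 16*a) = a*(a - 4)^2*(a^2 + 4*a) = a*(a - 4)^2*(a + 4)*(a)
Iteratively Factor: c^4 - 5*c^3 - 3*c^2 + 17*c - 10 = (c - 1)*(c^3 - 4*c^2 - 7*c + 10) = (c - 1)^2*(c^2 - 3*c - 10) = (c - 1)^2*(c + 2)*(c - 5)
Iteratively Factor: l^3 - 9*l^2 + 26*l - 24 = (l - 3)*(l^2 - 6*l + 8) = (l - 3)*(l - 2)*(l - 4)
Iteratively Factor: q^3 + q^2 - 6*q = (q + 3)*(q^2 - 2*q) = q*(q + 3)*(q - 2)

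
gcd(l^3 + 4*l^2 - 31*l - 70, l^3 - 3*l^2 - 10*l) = l^2 - 3*l - 10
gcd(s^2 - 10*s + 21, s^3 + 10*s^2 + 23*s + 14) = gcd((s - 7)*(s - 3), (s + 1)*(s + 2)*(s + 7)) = 1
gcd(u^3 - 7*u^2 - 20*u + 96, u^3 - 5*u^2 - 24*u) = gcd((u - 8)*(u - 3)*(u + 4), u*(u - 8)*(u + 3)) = u - 8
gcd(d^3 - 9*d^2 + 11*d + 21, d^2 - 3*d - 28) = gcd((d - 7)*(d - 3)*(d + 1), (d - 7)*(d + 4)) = d - 7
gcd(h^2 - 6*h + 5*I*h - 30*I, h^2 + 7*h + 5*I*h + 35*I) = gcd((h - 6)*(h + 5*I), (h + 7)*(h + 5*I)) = h + 5*I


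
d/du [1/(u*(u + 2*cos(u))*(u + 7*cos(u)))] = (9*u^2*sin(u) - 3*u^2 + 14*u*sin(2*u) - 18*u*cos(u) - 7*cos(2*u) - 7)/(u^2*(u + 2*cos(u))^2*(u + 7*cos(u))^2)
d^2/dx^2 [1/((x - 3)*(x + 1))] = 2*((x - 3)^2 + (x - 3)*(x + 1) + (x + 1)^2)/((x - 3)^3*(x + 1)^3)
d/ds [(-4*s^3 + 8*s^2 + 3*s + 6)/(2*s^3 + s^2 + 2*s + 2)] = (-20*s^4 - 28*s^3 - 47*s^2 + 20*s - 6)/(4*s^6 + 4*s^5 + 9*s^4 + 12*s^3 + 8*s^2 + 8*s + 4)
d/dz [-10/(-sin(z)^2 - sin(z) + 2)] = -10*(2*sin(z) + 1)*cos(z)/(sin(z)^2 + sin(z) - 2)^2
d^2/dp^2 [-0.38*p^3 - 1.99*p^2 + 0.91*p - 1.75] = -2.28*p - 3.98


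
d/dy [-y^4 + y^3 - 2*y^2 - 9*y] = -4*y^3 + 3*y^2 - 4*y - 9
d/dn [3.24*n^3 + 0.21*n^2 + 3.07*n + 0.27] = 9.72*n^2 + 0.42*n + 3.07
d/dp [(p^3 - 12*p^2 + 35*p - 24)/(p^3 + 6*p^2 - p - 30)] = 6*(3*p^4 - 12*p^3 - 36*p^2 + 168*p - 179)/(p^6 + 12*p^5 + 34*p^4 - 72*p^3 - 359*p^2 + 60*p + 900)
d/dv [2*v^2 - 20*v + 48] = 4*v - 20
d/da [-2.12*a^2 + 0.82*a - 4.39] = 0.82 - 4.24*a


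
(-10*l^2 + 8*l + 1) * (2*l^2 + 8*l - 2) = -20*l^4 - 64*l^3 + 86*l^2 - 8*l - 2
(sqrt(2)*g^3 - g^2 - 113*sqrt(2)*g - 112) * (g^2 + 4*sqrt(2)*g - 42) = sqrt(2)*g^5 + 7*g^4 - 159*sqrt(2)*g^3 - 974*g^2 + 4298*sqrt(2)*g + 4704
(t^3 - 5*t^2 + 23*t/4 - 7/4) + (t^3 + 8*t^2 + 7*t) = 2*t^3 + 3*t^2 + 51*t/4 - 7/4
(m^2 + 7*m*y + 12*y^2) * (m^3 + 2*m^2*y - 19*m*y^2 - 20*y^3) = m^5 + 9*m^4*y + 7*m^3*y^2 - 129*m^2*y^3 - 368*m*y^4 - 240*y^5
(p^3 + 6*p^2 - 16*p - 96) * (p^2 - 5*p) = p^5 + p^4 - 46*p^3 - 16*p^2 + 480*p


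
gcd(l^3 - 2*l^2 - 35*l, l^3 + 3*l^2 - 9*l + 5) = l + 5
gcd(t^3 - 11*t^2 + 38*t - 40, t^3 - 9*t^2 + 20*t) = t^2 - 9*t + 20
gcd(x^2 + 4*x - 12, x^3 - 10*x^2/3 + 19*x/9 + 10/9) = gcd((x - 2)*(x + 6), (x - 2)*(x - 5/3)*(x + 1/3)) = x - 2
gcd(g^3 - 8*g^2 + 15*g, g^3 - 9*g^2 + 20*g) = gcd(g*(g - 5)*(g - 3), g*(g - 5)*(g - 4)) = g^2 - 5*g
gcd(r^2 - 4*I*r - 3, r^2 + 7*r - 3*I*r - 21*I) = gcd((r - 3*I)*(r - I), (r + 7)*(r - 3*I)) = r - 3*I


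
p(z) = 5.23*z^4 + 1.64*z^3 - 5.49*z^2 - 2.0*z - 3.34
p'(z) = 20.92*z^3 + 4.92*z^2 - 10.98*z - 2.0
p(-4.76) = 2389.82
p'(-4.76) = -2094.49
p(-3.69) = 816.52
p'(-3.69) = -945.58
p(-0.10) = -3.20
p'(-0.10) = -0.87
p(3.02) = 420.76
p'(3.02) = 585.93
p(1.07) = -2.90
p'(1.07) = 17.51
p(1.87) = 48.40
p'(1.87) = 131.47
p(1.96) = 61.18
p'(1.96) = 152.90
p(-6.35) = 7871.55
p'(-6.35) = -5090.41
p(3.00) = 409.16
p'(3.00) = 574.18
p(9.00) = 35043.56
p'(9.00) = 15548.38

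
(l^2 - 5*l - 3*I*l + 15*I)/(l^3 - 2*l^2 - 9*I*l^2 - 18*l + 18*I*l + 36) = (l - 5)/(l^2 + l*(-2 - 6*I) + 12*I)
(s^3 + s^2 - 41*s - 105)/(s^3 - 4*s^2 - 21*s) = (s + 5)/s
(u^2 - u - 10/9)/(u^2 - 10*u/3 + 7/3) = (9*u^2 - 9*u - 10)/(3*(3*u^2 - 10*u + 7))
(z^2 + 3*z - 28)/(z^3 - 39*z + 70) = (z - 4)/(z^2 - 7*z + 10)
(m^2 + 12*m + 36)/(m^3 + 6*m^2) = (m + 6)/m^2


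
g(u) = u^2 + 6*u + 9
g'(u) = 2*u + 6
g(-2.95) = 0.00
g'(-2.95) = 0.10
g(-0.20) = 7.84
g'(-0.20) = 5.60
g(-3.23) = 0.05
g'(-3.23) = -0.46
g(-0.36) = 6.97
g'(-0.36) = 5.28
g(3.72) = 45.16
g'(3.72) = 13.44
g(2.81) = 33.76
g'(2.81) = 11.62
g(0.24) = 10.50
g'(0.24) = 6.48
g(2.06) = 25.60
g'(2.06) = 10.12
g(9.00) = 144.00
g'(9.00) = 24.00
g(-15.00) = 144.00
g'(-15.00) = -24.00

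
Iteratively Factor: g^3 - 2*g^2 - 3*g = (g)*(g^2 - 2*g - 3) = g*(g + 1)*(g - 3)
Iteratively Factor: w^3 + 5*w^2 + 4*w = (w + 1)*(w^2 + 4*w) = w*(w + 1)*(w + 4)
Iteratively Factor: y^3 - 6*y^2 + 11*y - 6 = (y - 2)*(y^2 - 4*y + 3) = (y - 3)*(y - 2)*(y - 1)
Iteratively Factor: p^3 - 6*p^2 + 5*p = (p - 1)*(p^2 - 5*p) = (p - 5)*(p - 1)*(p)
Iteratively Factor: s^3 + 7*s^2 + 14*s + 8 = (s + 1)*(s^2 + 6*s + 8) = (s + 1)*(s + 2)*(s + 4)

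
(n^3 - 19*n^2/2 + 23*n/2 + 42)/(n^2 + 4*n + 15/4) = 2*(n^2 - 11*n + 28)/(2*n + 5)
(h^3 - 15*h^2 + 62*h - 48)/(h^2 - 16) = (h^3 - 15*h^2 + 62*h - 48)/(h^2 - 16)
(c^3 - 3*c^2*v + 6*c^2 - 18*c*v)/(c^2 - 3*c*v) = c + 6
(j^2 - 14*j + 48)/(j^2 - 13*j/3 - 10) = 3*(j - 8)/(3*j + 5)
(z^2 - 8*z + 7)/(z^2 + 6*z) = (z^2 - 8*z + 7)/(z*(z + 6))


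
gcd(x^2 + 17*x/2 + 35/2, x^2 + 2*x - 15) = x + 5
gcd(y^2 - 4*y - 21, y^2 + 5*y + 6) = y + 3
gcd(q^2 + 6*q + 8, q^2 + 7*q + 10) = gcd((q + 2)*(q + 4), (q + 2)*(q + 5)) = q + 2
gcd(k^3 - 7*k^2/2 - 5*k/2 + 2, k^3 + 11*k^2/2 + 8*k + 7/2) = k + 1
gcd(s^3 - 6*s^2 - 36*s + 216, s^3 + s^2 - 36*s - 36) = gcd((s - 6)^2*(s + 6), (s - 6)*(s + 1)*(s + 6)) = s^2 - 36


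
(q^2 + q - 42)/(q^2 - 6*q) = (q + 7)/q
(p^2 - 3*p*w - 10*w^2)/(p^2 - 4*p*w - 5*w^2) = (p + 2*w)/(p + w)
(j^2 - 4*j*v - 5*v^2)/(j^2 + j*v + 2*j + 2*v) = (j - 5*v)/(j + 2)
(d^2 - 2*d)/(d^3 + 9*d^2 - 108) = d*(d - 2)/(d^3 + 9*d^2 - 108)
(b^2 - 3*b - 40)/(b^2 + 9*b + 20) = (b - 8)/(b + 4)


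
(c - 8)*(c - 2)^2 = c^3 - 12*c^2 + 36*c - 32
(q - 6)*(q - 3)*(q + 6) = q^3 - 3*q^2 - 36*q + 108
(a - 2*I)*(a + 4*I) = a^2 + 2*I*a + 8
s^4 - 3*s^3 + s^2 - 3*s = s*(s - 3)*(s - I)*(s + I)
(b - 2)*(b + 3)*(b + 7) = b^3 + 8*b^2 + b - 42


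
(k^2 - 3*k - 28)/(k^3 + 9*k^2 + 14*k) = (k^2 - 3*k - 28)/(k*(k^2 + 9*k + 14))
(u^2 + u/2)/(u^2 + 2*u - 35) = u*(2*u + 1)/(2*(u^2 + 2*u - 35))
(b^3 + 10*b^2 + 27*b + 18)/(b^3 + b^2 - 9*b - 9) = (b + 6)/(b - 3)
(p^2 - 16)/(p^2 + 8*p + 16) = (p - 4)/(p + 4)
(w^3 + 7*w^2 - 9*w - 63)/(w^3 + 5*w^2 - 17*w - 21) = (w + 3)/(w + 1)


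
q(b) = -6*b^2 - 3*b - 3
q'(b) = -12*b - 3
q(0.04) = -3.13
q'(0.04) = -3.48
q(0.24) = -4.07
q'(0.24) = -5.88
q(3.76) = -99.11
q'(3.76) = -48.12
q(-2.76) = -40.43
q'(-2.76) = 30.12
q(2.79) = -58.07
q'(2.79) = -36.48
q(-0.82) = -4.57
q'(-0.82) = 6.84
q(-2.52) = -33.54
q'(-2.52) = 27.24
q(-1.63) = -14.05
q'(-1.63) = 16.56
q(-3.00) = -48.00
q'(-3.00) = 33.00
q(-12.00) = -831.00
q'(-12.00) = 141.00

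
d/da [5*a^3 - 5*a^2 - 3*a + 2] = 15*a^2 - 10*a - 3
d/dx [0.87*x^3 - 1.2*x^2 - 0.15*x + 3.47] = 2.61*x^2 - 2.4*x - 0.15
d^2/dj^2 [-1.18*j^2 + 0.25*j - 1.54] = -2.36000000000000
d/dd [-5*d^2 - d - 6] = -10*d - 1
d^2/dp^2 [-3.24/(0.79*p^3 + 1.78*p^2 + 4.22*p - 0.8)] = ((15.3576*p + 11.5344)*(0.79*p^3 + 1.78*p^2 + 4.22*p - 0.8) - 3.24*(2.37*p^2 + 3.56*p + 4.22)*(4.74*p^2 + 7.12*p + 8.44))/(0.79*p^3 + 1.78*p^2 + 4.22*p - 0.8)^3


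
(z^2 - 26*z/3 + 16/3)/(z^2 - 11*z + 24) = (z - 2/3)/(z - 3)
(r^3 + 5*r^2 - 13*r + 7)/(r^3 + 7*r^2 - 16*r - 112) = (r^2 - 2*r + 1)/(r^2 - 16)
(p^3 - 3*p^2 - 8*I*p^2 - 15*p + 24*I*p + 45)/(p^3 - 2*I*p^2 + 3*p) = (p^2 - p*(3 + 5*I) + 15*I)/(p*(p + I))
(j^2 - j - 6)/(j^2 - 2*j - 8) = (j - 3)/(j - 4)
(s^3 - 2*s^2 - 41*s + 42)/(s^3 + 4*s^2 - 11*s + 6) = (s - 7)/(s - 1)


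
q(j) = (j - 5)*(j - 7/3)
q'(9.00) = 10.67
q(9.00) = 26.67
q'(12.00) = 16.67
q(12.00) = 67.67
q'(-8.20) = -23.73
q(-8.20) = 139.04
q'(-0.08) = -7.49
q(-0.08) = 12.26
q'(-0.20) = -7.73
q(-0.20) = 13.17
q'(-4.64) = -16.61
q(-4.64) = 67.22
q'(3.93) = 0.53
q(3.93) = -1.71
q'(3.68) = 0.03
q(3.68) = -1.78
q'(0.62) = -6.09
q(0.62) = 7.50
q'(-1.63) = -10.59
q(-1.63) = 26.28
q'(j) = 2*j - 22/3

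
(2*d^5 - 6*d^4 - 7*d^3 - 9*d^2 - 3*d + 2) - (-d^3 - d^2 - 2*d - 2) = 2*d^5 - 6*d^4 - 6*d^3 - 8*d^2 - d + 4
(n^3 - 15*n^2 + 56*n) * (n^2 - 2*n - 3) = n^5 - 17*n^4 + 83*n^3 - 67*n^2 - 168*n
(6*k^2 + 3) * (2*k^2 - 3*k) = 12*k^4 - 18*k^3 + 6*k^2 - 9*k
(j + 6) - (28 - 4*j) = 5*j - 22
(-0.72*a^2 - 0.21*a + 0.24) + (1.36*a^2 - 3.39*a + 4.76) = 0.64*a^2 - 3.6*a + 5.0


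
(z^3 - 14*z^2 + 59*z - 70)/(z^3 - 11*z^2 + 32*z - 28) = (z - 5)/(z - 2)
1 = 1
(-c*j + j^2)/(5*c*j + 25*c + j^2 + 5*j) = j*(-c + j)/(5*c*j + 25*c + j^2 + 5*j)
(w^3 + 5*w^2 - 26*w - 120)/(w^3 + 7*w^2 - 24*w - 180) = (w + 4)/(w + 6)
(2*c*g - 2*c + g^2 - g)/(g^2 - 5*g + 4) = (2*c + g)/(g - 4)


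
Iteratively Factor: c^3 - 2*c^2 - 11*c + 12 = (c + 3)*(c^2 - 5*c + 4) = (c - 1)*(c + 3)*(c - 4)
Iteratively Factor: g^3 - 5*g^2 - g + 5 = (g + 1)*(g^2 - 6*g + 5) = (g - 1)*(g + 1)*(g - 5)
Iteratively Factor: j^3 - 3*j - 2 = (j - 2)*(j^2 + 2*j + 1) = (j - 2)*(j + 1)*(j + 1)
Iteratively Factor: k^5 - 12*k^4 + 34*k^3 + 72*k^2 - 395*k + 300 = (k - 5)*(k^4 - 7*k^3 - k^2 + 67*k - 60) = (k - 5)*(k + 3)*(k^3 - 10*k^2 + 29*k - 20) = (k - 5)*(k - 1)*(k + 3)*(k^2 - 9*k + 20) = (k - 5)^2*(k - 1)*(k + 3)*(k - 4)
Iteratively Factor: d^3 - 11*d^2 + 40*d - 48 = (d - 3)*(d^2 - 8*d + 16) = (d - 4)*(d - 3)*(d - 4)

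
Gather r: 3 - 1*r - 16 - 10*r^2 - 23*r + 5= -10*r^2 - 24*r - 8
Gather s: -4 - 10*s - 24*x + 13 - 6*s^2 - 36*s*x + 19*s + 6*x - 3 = -6*s^2 + s*(9 - 36*x) - 18*x + 6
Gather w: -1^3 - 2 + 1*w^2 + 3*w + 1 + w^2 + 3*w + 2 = 2*w^2 + 6*w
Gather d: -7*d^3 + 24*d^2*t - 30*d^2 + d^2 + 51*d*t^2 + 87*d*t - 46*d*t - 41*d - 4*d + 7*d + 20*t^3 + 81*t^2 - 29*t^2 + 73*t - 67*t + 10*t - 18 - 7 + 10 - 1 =-7*d^3 + d^2*(24*t - 29) + d*(51*t^2 + 41*t - 38) + 20*t^3 + 52*t^2 + 16*t - 16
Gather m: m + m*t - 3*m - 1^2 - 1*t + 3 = m*(t - 2) - t + 2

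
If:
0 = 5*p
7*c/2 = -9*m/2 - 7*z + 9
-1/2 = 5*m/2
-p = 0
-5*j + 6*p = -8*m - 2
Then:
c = 99/35 - 2*z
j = 2/25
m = -1/5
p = 0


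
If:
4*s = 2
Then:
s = 1/2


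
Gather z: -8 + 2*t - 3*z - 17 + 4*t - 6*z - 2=6*t - 9*z - 27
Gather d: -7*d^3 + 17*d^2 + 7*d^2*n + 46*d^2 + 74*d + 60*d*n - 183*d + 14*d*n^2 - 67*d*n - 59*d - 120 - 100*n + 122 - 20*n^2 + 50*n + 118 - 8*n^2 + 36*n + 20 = -7*d^3 + d^2*(7*n + 63) + d*(14*n^2 - 7*n - 168) - 28*n^2 - 14*n + 140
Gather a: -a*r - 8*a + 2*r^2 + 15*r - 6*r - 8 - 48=a*(-r - 8) + 2*r^2 + 9*r - 56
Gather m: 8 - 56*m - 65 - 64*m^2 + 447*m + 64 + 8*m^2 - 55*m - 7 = -56*m^2 + 336*m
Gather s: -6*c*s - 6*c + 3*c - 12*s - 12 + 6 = -3*c + s*(-6*c - 12) - 6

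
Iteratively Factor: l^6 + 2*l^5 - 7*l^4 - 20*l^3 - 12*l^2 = (l + 2)*(l^5 - 7*l^3 - 6*l^2) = (l - 3)*(l + 2)*(l^4 + 3*l^3 + 2*l^2) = (l - 3)*(l + 2)^2*(l^3 + l^2) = l*(l - 3)*(l + 2)^2*(l^2 + l) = l*(l - 3)*(l + 1)*(l + 2)^2*(l)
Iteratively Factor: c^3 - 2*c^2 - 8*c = (c - 4)*(c^2 + 2*c) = (c - 4)*(c + 2)*(c)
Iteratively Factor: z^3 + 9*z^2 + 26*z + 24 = (z + 2)*(z^2 + 7*z + 12) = (z + 2)*(z + 3)*(z + 4)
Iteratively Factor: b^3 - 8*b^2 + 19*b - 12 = (b - 1)*(b^2 - 7*b + 12) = (b - 4)*(b - 1)*(b - 3)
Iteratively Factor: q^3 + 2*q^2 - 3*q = (q + 3)*(q^2 - q) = (q - 1)*(q + 3)*(q)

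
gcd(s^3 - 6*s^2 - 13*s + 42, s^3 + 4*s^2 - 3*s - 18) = s^2 + s - 6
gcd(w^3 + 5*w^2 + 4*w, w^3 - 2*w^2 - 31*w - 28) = w^2 + 5*w + 4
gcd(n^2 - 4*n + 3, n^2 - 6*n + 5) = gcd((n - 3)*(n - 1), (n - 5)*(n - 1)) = n - 1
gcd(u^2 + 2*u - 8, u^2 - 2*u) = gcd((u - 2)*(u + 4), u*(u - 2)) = u - 2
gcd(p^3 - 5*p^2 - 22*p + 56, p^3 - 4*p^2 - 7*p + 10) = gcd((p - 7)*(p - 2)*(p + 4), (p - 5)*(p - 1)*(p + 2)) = 1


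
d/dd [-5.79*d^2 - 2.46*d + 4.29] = -11.58*d - 2.46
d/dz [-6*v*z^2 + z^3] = 3*z*(-4*v + z)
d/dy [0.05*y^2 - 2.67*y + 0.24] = 0.1*y - 2.67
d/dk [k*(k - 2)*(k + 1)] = 3*k^2 - 2*k - 2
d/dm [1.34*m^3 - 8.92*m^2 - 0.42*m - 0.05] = 4.02*m^2 - 17.84*m - 0.42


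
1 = 1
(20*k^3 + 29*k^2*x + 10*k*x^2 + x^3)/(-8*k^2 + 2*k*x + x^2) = (5*k^2 + 6*k*x + x^2)/(-2*k + x)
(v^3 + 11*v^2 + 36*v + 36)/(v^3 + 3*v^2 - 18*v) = (v^2 + 5*v + 6)/(v*(v - 3))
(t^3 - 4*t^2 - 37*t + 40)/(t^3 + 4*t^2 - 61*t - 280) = (t - 1)/(t + 7)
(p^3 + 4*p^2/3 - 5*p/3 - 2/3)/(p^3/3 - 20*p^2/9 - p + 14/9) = 3*(3*p^3 + 4*p^2 - 5*p - 2)/(3*p^3 - 20*p^2 - 9*p + 14)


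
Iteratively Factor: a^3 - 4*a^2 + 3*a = (a)*(a^2 - 4*a + 3) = a*(a - 1)*(a - 3)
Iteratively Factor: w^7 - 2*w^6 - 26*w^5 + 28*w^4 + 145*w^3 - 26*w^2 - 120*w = (w - 5)*(w^6 + 3*w^5 - 11*w^4 - 27*w^3 + 10*w^2 + 24*w) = (w - 5)*(w - 3)*(w^5 + 6*w^4 + 7*w^3 - 6*w^2 - 8*w) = (w - 5)*(w - 3)*(w + 1)*(w^4 + 5*w^3 + 2*w^2 - 8*w) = w*(w - 5)*(w - 3)*(w + 1)*(w^3 + 5*w^2 + 2*w - 8) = w*(w - 5)*(w - 3)*(w + 1)*(w + 2)*(w^2 + 3*w - 4) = w*(w - 5)*(w - 3)*(w + 1)*(w + 2)*(w + 4)*(w - 1)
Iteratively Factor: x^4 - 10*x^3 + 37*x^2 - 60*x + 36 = (x - 2)*(x^3 - 8*x^2 + 21*x - 18) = (x - 3)*(x - 2)*(x^2 - 5*x + 6) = (x - 3)^2*(x - 2)*(x - 2)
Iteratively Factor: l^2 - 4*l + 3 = (l - 3)*(l - 1)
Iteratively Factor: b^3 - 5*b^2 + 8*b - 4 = (b - 1)*(b^2 - 4*b + 4) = (b - 2)*(b - 1)*(b - 2)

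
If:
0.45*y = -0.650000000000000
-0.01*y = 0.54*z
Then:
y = -1.44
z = 0.03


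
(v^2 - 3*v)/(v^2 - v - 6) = v/(v + 2)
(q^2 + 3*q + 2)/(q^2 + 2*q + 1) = (q + 2)/(q + 1)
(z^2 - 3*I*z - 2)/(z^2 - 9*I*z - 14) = (z - I)/(z - 7*I)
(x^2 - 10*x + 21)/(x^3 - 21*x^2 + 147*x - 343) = (x - 3)/(x^2 - 14*x + 49)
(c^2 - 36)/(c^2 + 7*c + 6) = (c - 6)/(c + 1)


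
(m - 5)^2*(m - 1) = m^3 - 11*m^2 + 35*m - 25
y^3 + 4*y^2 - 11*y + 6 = (y - 1)^2*(y + 6)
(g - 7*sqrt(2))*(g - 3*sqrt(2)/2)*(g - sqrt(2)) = g^3 - 19*sqrt(2)*g^2/2 + 38*g - 21*sqrt(2)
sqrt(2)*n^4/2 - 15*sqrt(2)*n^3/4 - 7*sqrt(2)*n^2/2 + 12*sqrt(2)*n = n*(n - 8)*(n - 3/2)*(sqrt(2)*n/2 + sqrt(2))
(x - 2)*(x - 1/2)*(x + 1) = x^3 - 3*x^2/2 - 3*x/2 + 1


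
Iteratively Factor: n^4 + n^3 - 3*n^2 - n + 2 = (n + 1)*(n^3 - 3*n + 2) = (n + 1)*(n + 2)*(n^2 - 2*n + 1) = (n - 1)*(n + 1)*(n + 2)*(n - 1)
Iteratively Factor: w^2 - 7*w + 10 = (w - 2)*(w - 5)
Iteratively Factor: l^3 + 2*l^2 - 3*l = (l + 3)*(l^2 - l) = (l - 1)*(l + 3)*(l)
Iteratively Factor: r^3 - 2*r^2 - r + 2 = (r - 2)*(r^2 - 1) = (r - 2)*(r + 1)*(r - 1)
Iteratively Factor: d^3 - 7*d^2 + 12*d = (d)*(d^2 - 7*d + 12) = d*(d - 4)*(d - 3)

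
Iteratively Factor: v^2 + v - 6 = (v - 2)*(v + 3)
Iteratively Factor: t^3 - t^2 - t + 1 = (t + 1)*(t^2 - 2*t + 1) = (t - 1)*(t + 1)*(t - 1)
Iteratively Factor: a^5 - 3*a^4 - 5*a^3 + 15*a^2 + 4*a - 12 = (a + 2)*(a^4 - 5*a^3 + 5*a^2 + 5*a - 6) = (a - 2)*(a + 2)*(a^3 - 3*a^2 - a + 3) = (a - 2)*(a - 1)*(a + 2)*(a^2 - 2*a - 3) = (a - 2)*(a - 1)*(a + 1)*(a + 2)*(a - 3)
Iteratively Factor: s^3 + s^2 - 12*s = (s)*(s^2 + s - 12) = s*(s + 4)*(s - 3)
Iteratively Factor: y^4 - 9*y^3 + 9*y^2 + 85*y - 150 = (y - 5)*(y^3 - 4*y^2 - 11*y + 30) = (y - 5)^2*(y^2 + y - 6) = (y - 5)^2*(y + 3)*(y - 2)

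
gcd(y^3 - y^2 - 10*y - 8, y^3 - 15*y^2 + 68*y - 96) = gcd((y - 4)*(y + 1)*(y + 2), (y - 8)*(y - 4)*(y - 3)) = y - 4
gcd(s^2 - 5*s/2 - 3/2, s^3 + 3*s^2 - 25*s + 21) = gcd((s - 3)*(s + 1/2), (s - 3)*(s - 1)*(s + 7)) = s - 3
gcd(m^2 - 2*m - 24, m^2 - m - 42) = 1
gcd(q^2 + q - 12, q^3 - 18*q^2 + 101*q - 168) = q - 3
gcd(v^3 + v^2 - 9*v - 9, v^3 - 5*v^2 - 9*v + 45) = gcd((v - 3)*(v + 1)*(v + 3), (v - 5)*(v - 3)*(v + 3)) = v^2 - 9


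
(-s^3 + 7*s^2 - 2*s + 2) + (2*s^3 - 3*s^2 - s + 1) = s^3 + 4*s^2 - 3*s + 3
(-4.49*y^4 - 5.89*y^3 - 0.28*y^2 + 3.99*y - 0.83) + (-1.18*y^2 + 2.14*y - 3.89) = -4.49*y^4 - 5.89*y^3 - 1.46*y^2 + 6.13*y - 4.72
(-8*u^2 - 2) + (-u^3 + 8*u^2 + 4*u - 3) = -u^3 + 4*u - 5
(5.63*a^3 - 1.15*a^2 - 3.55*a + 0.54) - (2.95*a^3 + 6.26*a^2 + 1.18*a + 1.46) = 2.68*a^3 - 7.41*a^2 - 4.73*a - 0.92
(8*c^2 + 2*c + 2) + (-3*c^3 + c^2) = -3*c^3 + 9*c^2 + 2*c + 2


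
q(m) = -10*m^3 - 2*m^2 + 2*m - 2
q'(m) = -30*m^2 - 4*m + 2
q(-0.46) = -2.37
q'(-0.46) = -2.51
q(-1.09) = 6.39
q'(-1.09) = -29.28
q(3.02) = -289.64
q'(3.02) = -283.69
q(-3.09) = 267.76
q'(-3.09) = -272.08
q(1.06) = -14.04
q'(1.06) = -35.95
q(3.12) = -318.94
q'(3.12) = -302.51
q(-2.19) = 89.06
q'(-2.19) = -133.12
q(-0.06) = -2.13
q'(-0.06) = 2.13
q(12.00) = -17546.00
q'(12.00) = -4366.00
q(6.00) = -2222.00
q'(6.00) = -1102.00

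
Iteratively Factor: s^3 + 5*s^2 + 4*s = (s + 1)*(s^2 + 4*s) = (s + 1)*(s + 4)*(s)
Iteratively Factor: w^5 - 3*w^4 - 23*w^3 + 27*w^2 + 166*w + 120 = (w - 4)*(w^4 + w^3 - 19*w^2 - 49*w - 30) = (w - 4)*(w + 2)*(w^3 - w^2 - 17*w - 15) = (w - 5)*(w - 4)*(w + 2)*(w^2 + 4*w + 3) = (w - 5)*(w - 4)*(w + 1)*(w + 2)*(w + 3)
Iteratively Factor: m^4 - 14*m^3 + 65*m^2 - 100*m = (m - 5)*(m^3 - 9*m^2 + 20*m) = (m - 5)*(m - 4)*(m^2 - 5*m) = m*(m - 5)*(m - 4)*(m - 5)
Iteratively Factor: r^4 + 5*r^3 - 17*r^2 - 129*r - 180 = (r + 3)*(r^3 + 2*r^2 - 23*r - 60) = (r + 3)^2*(r^2 - r - 20) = (r + 3)^2*(r + 4)*(r - 5)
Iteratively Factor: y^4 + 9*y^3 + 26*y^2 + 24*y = (y + 3)*(y^3 + 6*y^2 + 8*y) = y*(y + 3)*(y^2 + 6*y + 8) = y*(y + 3)*(y + 4)*(y + 2)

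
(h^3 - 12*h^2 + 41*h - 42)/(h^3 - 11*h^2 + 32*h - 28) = (h - 3)/(h - 2)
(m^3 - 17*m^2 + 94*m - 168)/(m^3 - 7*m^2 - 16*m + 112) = (m - 6)/(m + 4)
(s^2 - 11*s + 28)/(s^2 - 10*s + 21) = (s - 4)/(s - 3)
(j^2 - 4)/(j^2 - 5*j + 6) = (j + 2)/(j - 3)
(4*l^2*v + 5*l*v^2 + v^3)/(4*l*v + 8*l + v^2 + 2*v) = v*(l + v)/(v + 2)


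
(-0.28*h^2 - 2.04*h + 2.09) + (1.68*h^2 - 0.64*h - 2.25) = 1.4*h^2 - 2.68*h - 0.16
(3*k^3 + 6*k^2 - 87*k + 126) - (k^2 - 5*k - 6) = 3*k^3 + 5*k^2 - 82*k + 132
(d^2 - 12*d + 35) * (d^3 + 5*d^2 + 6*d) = d^5 - 7*d^4 - 19*d^3 + 103*d^2 + 210*d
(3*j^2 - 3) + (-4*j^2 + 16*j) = -j^2 + 16*j - 3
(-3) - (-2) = -1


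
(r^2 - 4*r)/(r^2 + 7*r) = (r - 4)/(r + 7)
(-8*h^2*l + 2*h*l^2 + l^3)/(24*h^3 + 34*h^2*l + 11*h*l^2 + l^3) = l*(-2*h + l)/(6*h^2 + 7*h*l + l^2)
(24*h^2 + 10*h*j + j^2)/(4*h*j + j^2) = (6*h + j)/j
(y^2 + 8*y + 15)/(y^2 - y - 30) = (y + 3)/(y - 6)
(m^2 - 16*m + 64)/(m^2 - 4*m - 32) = (m - 8)/(m + 4)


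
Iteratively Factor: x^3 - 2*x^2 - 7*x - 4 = (x - 4)*(x^2 + 2*x + 1) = (x - 4)*(x + 1)*(x + 1)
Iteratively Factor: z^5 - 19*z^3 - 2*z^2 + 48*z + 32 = (z - 2)*(z^4 + 2*z^3 - 15*z^2 - 32*z - 16) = (z - 2)*(z + 1)*(z^3 + z^2 - 16*z - 16) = (z - 4)*(z - 2)*(z + 1)*(z^2 + 5*z + 4) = (z - 4)*(z - 2)*(z + 1)*(z + 4)*(z + 1)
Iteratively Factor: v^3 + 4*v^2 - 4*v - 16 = (v + 2)*(v^2 + 2*v - 8) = (v - 2)*(v + 2)*(v + 4)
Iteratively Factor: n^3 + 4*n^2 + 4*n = (n + 2)*(n^2 + 2*n) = n*(n + 2)*(n + 2)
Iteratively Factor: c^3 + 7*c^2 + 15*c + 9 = (c + 3)*(c^2 + 4*c + 3) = (c + 1)*(c + 3)*(c + 3)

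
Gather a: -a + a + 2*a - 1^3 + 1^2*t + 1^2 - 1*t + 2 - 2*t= 2*a - 2*t + 2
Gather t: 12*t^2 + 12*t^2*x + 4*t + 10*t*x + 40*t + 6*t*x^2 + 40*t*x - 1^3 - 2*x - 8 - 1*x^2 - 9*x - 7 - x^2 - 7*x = t^2*(12*x + 12) + t*(6*x^2 + 50*x + 44) - 2*x^2 - 18*x - 16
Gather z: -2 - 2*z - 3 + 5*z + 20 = 3*z + 15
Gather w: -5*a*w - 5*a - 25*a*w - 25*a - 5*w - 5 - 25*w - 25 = -30*a + w*(-30*a - 30) - 30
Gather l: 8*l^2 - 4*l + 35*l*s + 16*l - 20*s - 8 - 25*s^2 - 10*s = 8*l^2 + l*(35*s + 12) - 25*s^2 - 30*s - 8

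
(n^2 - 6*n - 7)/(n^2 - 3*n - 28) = (n + 1)/(n + 4)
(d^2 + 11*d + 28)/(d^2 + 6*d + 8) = (d + 7)/(d + 2)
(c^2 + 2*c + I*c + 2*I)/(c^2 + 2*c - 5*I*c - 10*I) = (c + I)/(c - 5*I)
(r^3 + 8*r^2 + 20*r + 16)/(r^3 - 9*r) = (r^3 + 8*r^2 + 20*r + 16)/(r*(r^2 - 9))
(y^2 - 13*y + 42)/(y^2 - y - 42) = (y - 6)/(y + 6)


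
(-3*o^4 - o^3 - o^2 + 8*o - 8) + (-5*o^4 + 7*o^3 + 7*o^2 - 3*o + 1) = -8*o^4 + 6*o^3 + 6*o^2 + 5*o - 7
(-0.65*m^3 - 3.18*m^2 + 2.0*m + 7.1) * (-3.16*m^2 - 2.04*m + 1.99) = 2.054*m^5 + 11.3748*m^4 - 1.1263*m^3 - 32.8442*m^2 - 10.504*m + 14.129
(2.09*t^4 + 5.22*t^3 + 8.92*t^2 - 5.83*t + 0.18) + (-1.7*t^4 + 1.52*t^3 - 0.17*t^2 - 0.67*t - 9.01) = 0.39*t^4 + 6.74*t^3 + 8.75*t^2 - 6.5*t - 8.83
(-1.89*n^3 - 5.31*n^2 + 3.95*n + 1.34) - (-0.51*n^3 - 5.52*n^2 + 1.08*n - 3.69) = -1.38*n^3 + 0.21*n^2 + 2.87*n + 5.03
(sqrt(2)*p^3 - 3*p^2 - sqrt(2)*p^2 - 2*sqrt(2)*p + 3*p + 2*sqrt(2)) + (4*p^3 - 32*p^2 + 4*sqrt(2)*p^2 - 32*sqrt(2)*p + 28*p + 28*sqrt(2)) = sqrt(2)*p^3 + 4*p^3 - 35*p^2 + 3*sqrt(2)*p^2 - 34*sqrt(2)*p + 31*p + 30*sqrt(2)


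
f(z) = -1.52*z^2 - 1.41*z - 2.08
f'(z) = -3.04*z - 1.41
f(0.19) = -2.40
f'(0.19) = -1.99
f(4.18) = -34.53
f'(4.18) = -14.12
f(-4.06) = -21.41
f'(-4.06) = 10.93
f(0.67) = -3.71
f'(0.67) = -3.45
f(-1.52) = -3.45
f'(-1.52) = 3.21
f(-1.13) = -2.43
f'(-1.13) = 2.03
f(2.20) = -12.54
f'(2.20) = -8.10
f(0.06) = -2.17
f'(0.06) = -1.59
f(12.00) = -237.88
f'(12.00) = -37.89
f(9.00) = -137.89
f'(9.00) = -28.77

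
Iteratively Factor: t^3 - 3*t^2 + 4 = (t - 2)*(t^2 - t - 2) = (t - 2)*(t + 1)*(t - 2)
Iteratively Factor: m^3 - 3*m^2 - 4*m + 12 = (m - 3)*(m^2 - 4) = (m - 3)*(m + 2)*(m - 2)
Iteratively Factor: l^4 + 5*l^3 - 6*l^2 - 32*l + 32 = (l + 4)*(l^3 + l^2 - 10*l + 8) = (l - 2)*(l + 4)*(l^2 + 3*l - 4) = (l - 2)*(l + 4)^2*(l - 1)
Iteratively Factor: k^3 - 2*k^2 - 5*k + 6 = (k - 1)*(k^2 - k - 6) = (k - 1)*(k + 2)*(k - 3)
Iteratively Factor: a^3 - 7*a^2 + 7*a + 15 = (a + 1)*(a^2 - 8*a + 15) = (a - 3)*(a + 1)*(a - 5)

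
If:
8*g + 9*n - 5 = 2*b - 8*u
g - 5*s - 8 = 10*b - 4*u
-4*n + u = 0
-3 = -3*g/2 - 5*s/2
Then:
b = -u/8 - 23/18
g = 11/36 - 21*u/16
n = u/4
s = 63*u/80 + 61/60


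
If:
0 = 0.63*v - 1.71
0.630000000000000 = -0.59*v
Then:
No Solution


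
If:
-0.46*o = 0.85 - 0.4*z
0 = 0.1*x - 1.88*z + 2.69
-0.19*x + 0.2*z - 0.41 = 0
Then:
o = -0.64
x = -0.69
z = 1.39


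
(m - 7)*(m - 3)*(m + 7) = m^3 - 3*m^2 - 49*m + 147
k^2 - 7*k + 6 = (k - 6)*(k - 1)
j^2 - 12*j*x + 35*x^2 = (j - 7*x)*(j - 5*x)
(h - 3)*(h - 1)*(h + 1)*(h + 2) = h^4 - h^3 - 7*h^2 + h + 6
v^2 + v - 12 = (v - 3)*(v + 4)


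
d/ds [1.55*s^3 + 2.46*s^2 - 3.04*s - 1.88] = 4.65*s^2 + 4.92*s - 3.04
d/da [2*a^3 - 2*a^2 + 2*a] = 6*a^2 - 4*a + 2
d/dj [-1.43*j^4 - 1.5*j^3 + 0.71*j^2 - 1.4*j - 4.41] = -5.72*j^3 - 4.5*j^2 + 1.42*j - 1.4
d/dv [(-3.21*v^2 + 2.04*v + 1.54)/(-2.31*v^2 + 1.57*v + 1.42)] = (-0.327299999999999*v^2 - 2.0016*v + 0.479)/(5.3361*v^4 - 7.2534*v^3 - 4.0955*v^2 + 4.4588*v + 2.0164)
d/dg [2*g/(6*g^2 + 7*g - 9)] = 6*(-2*g^2 - 3)/(36*g^4 + 84*g^3 - 59*g^2 - 126*g + 81)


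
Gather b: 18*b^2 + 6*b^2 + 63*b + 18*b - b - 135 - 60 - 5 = 24*b^2 + 80*b - 200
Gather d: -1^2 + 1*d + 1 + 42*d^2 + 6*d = 42*d^2 + 7*d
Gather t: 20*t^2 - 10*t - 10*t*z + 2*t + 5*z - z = 20*t^2 + t*(-10*z - 8) + 4*z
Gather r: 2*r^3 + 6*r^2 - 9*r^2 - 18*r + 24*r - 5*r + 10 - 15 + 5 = 2*r^3 - 3*r^2 + r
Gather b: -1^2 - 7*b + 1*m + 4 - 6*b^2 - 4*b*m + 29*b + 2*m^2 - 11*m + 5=-6*b^2 + b*(22 - 4*m) + 2*m^2 - 10*m + 8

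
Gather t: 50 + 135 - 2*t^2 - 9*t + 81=-2*t^2 - 9*t + 266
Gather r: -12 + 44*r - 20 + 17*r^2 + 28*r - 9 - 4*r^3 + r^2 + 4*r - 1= -4*r^3 + 18*r^2 + 76*r - 42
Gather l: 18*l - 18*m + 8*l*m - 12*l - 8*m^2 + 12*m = l*(8*m + 6) - 8*m^2 - 6*m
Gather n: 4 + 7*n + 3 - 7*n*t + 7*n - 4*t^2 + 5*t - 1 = n*(14 - 7*t) - 4*t^2 + 5*t + 6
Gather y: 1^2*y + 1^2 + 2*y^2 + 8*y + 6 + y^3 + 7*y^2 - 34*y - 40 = y^3 + 9*y^2 - 25*y - 33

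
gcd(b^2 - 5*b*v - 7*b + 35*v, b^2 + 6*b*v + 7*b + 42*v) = 1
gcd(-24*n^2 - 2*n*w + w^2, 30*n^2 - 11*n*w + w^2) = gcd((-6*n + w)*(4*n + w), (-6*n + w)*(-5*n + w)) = -6*n + w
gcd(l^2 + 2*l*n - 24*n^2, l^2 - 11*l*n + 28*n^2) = l - 4*n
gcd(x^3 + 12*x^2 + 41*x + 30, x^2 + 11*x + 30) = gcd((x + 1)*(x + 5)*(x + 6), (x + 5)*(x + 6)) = x^2 + 11*x + 30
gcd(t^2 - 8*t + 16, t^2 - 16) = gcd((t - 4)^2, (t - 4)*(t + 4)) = t - 4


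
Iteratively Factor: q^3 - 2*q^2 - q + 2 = (q - 1)*(q^2 - q - 2) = (q - 1)*(q + 1)*(q - 2)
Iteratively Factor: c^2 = (c)*(c)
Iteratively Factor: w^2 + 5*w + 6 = (w + 2)*(w + 3)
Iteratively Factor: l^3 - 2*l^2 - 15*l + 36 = (l + 4)*(l^2 - 6*l + 9) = (l - 3)*(l + 4)*(l - 3)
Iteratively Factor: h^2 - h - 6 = (h - 3)*(h + 2)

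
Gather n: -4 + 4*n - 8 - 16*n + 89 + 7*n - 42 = 35 - 5*n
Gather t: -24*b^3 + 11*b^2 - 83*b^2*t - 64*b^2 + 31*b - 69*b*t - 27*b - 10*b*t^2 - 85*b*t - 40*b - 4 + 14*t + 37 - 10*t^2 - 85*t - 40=-24*b^3 - 53*b^2 - 36*b + t^2*(-10*b - 10) + t*(-83*b^2 - 154*b - 71) - 7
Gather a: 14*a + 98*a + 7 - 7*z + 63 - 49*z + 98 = 112*a - 56*z + 168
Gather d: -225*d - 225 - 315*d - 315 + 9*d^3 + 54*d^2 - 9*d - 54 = 9*d^3 + 54*d^2 - 549*d - 594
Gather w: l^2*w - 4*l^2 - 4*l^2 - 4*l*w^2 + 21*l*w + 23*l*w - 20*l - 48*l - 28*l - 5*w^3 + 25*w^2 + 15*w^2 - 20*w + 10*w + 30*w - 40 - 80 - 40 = -8*l^2 - 96*l - 5*w^3 + w^2*(40 - 4*l) + w*(l^2 + 44*l + 20) - 160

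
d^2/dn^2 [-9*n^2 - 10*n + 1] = -18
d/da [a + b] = 1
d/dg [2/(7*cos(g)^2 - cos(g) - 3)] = 2*(14*cos(g) - 1)*sin(g)/(-7*cos(g)^2 + cos(g) + 3)^2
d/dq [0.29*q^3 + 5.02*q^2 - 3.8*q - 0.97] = 0.87*q^2 + 10.04*q - 3.8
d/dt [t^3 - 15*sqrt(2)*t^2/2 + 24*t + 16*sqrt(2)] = 3*t^2 - 15*sqrt(2)*t + 24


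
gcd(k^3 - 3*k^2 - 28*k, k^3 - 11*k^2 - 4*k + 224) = k^2 - 3*k - 28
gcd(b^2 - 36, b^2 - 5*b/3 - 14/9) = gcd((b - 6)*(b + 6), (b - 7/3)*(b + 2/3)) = 1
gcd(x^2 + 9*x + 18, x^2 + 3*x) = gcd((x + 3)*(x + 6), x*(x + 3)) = x + 3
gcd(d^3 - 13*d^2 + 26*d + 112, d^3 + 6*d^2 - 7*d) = 1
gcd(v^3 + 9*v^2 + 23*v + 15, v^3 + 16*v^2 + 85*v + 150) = v + 5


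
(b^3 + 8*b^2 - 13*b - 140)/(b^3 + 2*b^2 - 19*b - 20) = (b + 7)/(b + 1)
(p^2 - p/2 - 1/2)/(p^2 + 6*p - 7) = (p + 1/2)/(p + 7)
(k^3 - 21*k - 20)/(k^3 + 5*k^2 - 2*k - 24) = (k^2 - 4*k - 5)/(k^2 + k - 6)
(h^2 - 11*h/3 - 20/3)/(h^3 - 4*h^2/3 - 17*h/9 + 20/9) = 3*(h - 5)/(3*h^2 - 8*h + 5)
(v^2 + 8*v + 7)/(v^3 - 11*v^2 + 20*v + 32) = (v + 7)/(v^2 - 12*v + 32)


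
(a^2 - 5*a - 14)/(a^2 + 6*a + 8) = (a - 7)/(a + 4)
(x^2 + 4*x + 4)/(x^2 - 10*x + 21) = (x^2 + 4*x + 4)/(x^2 - 10*x + 21)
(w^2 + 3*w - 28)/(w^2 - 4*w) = (w + 7)/w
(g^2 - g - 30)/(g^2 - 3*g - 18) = (g + 5)/(g + 3)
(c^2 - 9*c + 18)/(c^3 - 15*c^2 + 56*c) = (c^2 - 9*c + 18)/(c*(c^2 - 15*c + 56))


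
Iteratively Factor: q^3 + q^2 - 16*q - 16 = (q - 4)*(q^2 + 5*q + 4) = (q - 4)*(q + 1)*(q + 4)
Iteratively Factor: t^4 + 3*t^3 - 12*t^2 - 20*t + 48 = (t - 2)*(t^3 + 5*t^2 - 2*t - 24) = (t - 2)*(t + 4)*(t^2 + t - 6) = (t - 2)^2*(t + 4)*(t + 3)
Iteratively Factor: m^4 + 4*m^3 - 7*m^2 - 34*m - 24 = (m - 3)*(m^3 + 7*m^2 + 14*m + 8) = (m - 3)*(m + 1)*(m^2 + 6*m + 8) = (m - 3)*(m + 1)*(m + 4)*(m + 2)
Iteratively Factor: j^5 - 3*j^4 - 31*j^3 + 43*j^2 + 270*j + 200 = (j - 5)*(j^4 + 2*j^3 - 21*j^2 - 62*j - 40) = (j - 5)*(j + 1)*(j^3 + j^2 - 22*j - 40) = (j - 5)^2*(j + 1)*(j^2 + 6*j + 8) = (j - 5)^2*(j + 1)*(j + 4)*(j + 2)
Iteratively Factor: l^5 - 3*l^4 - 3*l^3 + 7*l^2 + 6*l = (l - 2)*(l^4 - l^3 - 5*l^2 - 3*l) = (l - 2)*(l + 1)*(l^3 - 2*l^2 - 3*l) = l*(l - 2)*(l + 1)*(l^2 - 2*l - 3) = l*(l - 3)*(l - 2)*(l + 1)*(l + 1)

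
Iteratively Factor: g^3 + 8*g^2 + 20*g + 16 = (g + 2)*(g^2 + 6*g + 8) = (g + 2)*(g + 4)*(g + 2)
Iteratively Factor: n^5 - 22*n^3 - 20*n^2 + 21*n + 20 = (n + 1)*(n^4 - n^3 - 21*n^2 + n + 20) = (n - 1)*(n + 1)*(n^3 - 21*n - 20) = (n - 5)*(n - 1)*(n + 1)*(n^2 + 5*n + 4) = (n - 5)*(n - 1)*(n + 1)*(n + 4)*(n + 1)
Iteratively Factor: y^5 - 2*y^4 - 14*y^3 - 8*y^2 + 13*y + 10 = (y + 1)*(y^4 - 3*y^3 - 11*y^2 + 3*y + 10) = (y - 5)*(y + 1)*(y^3 + 2*y^2 - y - 2) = (y - 5)*(y + 1)^2*(y^2 + y - 2) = (y - 5)*(y + 1)^2*(y + 2)*(y - 1)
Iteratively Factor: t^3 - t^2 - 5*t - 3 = (t + 1)*(t^2 - 2*t - 3) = (t + 1)^2*(t - 3)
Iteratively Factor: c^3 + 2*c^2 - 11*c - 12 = (c + 4)*(c^2 - 2*c - 3) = (c - 3)*(c + 4)*(c + 1)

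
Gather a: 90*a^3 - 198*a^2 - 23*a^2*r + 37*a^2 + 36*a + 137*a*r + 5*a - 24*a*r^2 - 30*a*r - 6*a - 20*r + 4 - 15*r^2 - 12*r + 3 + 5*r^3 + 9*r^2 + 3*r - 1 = 90*a^3 + a^2*(-23*r - 161) + a*(-24*r^2 + 107*r + 35) + 5*r^3 - 6*r^2 - 29*r + 6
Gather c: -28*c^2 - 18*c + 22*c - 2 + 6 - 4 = -28*c^2 + 4*c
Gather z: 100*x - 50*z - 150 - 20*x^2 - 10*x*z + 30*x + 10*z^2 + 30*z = -20*x^2 + 130*x + 10*z^2 + z*(-10*x - 20) - 150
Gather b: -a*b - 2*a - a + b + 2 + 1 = -3*a + b*(1 - a) + 3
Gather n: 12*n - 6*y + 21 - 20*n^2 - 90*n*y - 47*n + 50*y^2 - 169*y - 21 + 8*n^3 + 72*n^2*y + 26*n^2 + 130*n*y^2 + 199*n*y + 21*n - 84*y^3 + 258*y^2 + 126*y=8*n^3 + n^2*(72*y + 6) + n*(130*y^2 + 109*y - 14) - 84*y^3 + 308*y^2 - 49*y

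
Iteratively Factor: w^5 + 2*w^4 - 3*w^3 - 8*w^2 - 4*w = (w + 1)*(w^4 + w^3 - 4*w^2 - 4*w) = w*(w + 1)*(w^3 + w^2 - 4*w - 4) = w*(w + 1)*(w + 2)*(w^2 - w - 2) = w*(w - 2)*(w + 1)*(w + 2)*(w + 1)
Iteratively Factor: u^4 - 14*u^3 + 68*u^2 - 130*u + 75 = (u - 5)*(u^3 - 9*u^2 + 23*u - 15) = (u - 5)*(u - 1)*(u^2 - 8*u + 15) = (u - 5)*(u - 3)*(u - 1)*(u - 5)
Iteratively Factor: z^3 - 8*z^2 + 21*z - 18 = (z - 3)*(z^2 - 5*z + 6) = (z - 3)*(z - 2)*(z - 3)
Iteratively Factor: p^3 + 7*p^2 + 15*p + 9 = (p + 1)*(p^2 + 6*p + 9) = (p + 1)*(p + 3)*(p + 3)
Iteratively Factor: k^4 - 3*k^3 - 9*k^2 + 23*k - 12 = (k - 4)*(k^3 + k^2 - 5*k + 3) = (k - 4)*(k + 3)*(k^2 - 2*k + 1) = (k - 4)*(k - 1)*(k + 3)*(k - 1)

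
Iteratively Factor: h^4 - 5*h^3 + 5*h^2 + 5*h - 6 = (h - 3)*(h^3 - 2*h^2 - h + 2) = (h - 3)*(h - 2)*(h^2 - 1) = (h - 3)*(h - 2)*(h + 1)*(h - 1)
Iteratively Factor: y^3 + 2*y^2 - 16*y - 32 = (y + 2)*(y^2 - 16) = (y - 4)*(y + 2)*(y + 4)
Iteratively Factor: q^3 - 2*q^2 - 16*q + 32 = (q + 4)*(q^2 - 6*q + 8) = (q - 2)*(q + 4)*(q - 4)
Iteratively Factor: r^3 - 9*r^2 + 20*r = (r)*(r^2 - 9*r + 20) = r*(r - 5)*(r - 4)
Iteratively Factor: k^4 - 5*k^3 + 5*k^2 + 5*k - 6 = (k - 2)*(k^3 - 3*k^2 - k + 3) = (k - 2)*(k - 1)*(k^2 - 2*k - 3) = (k - 3)*(k - 2)*(k - 1)*(k + 1)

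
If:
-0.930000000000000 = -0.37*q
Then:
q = 2.51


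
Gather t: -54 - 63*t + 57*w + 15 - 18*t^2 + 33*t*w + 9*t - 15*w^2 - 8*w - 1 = -18*t^2 + t*(33*w - 54) - 15*w^2 + 49*w - 40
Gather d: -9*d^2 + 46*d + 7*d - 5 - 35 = -9*d^2 + 53*d - 40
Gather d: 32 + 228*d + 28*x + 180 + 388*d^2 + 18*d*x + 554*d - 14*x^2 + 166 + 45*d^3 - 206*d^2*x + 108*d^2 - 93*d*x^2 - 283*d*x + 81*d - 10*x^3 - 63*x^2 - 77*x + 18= 45*d^3 + d^2*(496 - 206*x) + d*(-93*x^2 - 265*x + 863) - 10*x^3 - 77*x^2 - 49*x + 396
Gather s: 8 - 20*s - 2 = 6 - 20*s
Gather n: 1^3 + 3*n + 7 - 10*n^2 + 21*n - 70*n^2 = -80*n^2 + 24*n + 8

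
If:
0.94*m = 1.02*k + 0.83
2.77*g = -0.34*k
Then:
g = 0.0998796630565584 - 0.113116726835138*m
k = 0.92156862745098*m - 0.813725490196078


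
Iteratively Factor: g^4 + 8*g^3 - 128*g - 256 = (g + 4)*(g^3 + 4*g^2 - 16*g - 64) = (g + 4)^2*(g^2 - 16) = (g + 4)^3*(g - 4)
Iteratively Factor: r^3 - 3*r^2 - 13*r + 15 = (r + 3)*(r^2 - 6*r + 5) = (r - 5)*(r + 3)*(r - 1)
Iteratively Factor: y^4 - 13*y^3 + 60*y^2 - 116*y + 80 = (y - 4)*(y^3 - 9*y^2 + 24*y - 20) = (y - 4)*(y - 2)*(y^2 - 7*y + 10) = (y - 5)*(y - 4)*(y - 2)*(y - 2)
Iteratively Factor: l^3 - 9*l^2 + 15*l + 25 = (l - 5)*(l^2 - 4*l - 5) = (l - 5)^2*(l + 1)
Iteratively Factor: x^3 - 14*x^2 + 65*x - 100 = (x - 4)*(x^2 - 10*x + 25) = (x - 5)*(x - 4)*(x - 5)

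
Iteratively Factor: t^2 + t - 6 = (t + 3)*(t - 2)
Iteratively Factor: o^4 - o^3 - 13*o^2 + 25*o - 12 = (o - 1)*(o^3 - 13*o + 12) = (o - 1)^2*(o^2 + o - 12) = (o - 1)^2*(o + 4)*(o - 3)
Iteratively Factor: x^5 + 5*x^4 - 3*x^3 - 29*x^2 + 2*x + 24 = (x + 4)*(x^4 + x^3 - 7*x^2 - x + 6) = (x + 3)*(x + 4)*(x^3 - 2*x^2 - x + 2) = (x + 1)*(x + 3)*(x + 4)*(x^2 - 3*x + 2) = (x - 1)*(x + 1)*(x + 3)*(x + 4)*(x - 2)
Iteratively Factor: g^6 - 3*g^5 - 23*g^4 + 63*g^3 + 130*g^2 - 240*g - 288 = (g - 3)*(g^5 - 23*g^3 - 6*g^2 + 112*g + 96) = (g - 3)*(g + 4)*(g^4 - 4*g^3 - 7*g^2 + 22*g + 24) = (g - 4)*(g - 3)*(g + 4)*(g^3 - 7*g - 6) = (g - 4)*(g - 3)^2*(g + 4)*(g^2 + 3*g + 2) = (g - 4)*(g - 3)^2*(g + 1)*(g + 4)*(g + 2)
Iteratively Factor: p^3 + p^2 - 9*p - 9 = (p + 1)*(p^2 - 9) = (p - 3)*(p + 1)*(p + 3)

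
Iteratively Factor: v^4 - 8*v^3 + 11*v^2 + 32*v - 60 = (v - 5)*(v^3 - 3*v^2 - 4*v + 12) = (v - 5)*(v + 2)*(v^2 - 5*v + 6) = (v - 5)*(v - 2)*(v + 2)*(v - 3)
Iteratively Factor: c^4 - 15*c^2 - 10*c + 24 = (c + 3)*(c^3 - 3*c^2 - 6*c + 8) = (c + 2)*(c + 3)*(c^2 - 5*c + 4) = (c - 1)*(c + 2)*(c + 3)*(c - 4)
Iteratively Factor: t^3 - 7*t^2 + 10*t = (t)*(t^2 - 7*t + 10) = t*(t - 2)*(t - 5)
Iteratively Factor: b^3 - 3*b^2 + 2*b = (b - 1)*(b^2 - 2*b) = (b - 2)*(b - 1)*(b)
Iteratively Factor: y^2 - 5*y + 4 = (y - 4)*(y - 1)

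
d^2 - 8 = (d - 2*sqrt(2))*(d + 2*sqrt(2))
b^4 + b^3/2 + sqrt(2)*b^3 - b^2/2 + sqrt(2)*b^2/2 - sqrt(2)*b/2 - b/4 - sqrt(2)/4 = (b + 1/2)*(b - sqrt(2)/2)*(b + sqrt(2)/2)*(b + sqrt(2))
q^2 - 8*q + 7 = (q - 7)*(q - 1)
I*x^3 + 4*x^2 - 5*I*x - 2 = (x - 2*I)*(x - I)*(I*x + 1)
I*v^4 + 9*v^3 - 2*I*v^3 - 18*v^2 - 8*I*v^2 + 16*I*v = v*(v - 2)*(v - 8*I)*(I*v + 1)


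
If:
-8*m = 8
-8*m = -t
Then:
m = -1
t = -8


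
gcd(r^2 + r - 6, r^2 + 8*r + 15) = r + 3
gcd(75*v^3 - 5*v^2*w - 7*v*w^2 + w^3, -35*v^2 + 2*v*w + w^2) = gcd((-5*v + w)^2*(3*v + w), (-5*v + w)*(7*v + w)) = 5*v - w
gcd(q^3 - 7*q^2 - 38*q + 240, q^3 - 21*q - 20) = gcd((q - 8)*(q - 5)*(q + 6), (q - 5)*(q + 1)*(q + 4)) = q - 5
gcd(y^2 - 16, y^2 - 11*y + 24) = 1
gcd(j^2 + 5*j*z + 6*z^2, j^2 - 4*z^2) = j + 2*z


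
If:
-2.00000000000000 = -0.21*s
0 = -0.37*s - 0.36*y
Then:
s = 9.52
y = -9.79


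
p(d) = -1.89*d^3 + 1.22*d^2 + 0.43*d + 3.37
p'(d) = -5.67*d^2 + 2.44*d + 0.43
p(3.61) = -68.10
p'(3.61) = -64.65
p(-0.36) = 3.46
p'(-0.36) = -1.18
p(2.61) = -20.80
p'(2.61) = -31.83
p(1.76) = -2.40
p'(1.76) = -12.84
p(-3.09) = 69.45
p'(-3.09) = -61.25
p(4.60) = -152.80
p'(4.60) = -108.32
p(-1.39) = 10.21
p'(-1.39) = -13.92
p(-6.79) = 648.36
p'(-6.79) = -277.55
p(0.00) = 3.37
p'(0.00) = 0.43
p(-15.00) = 6650.17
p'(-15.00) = -1311.92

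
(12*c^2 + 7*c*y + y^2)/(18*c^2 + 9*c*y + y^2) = (4*c + y)/(6*c + y)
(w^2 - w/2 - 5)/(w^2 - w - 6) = (w - 5/2)/(w - 3)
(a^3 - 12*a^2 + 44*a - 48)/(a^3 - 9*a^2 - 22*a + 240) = (a^2 - 6*a + 8)/(a^2 - 3*a - 40)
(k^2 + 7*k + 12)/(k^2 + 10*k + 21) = (k + 4)/(k + 7)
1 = 1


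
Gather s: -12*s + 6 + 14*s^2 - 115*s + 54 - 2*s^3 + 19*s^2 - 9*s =-2*s^3 + 33*s^2 - 136*s + 60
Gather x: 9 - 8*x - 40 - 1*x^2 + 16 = -x^2 - 8*x - 15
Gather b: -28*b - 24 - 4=-28*b - 28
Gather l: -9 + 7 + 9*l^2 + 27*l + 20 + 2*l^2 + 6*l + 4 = 11*l^2 + 33*l + 22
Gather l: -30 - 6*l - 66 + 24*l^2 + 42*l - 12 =24*l^2 + 36*l - 108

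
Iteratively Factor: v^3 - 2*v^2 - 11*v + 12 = (v + 3)*(v^2 - 5*v + 4) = (v - 4)*(v + 3)*(v - 1)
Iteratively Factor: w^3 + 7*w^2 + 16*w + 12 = (w + 2)*(w^2 + 5*w + 6) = (w + 2)*(w + 3)*(w + 2)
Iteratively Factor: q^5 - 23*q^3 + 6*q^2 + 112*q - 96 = (q - 4)*(q^4 + 4*q^3 - 7*q^2 - 22*q + 24) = (q - 4)*(q - 1)*(q^3 + 5*q^2 - 2*q - 24) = (q - 4)*(q - 2)*(q - 1)*(q^2 + 7*q + 12) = (q - 4)*(q - 2)*(q - 1)*(q + 4)*(q + 3)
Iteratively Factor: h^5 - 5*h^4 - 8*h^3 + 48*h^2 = (h)*(h^4 - 5*h^3 - 8*h^2 + 48*h) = h^2*(h^3 - 5*h^2 - 8*h + 48) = h^2*(h - 4)*(h^2 - h - 12) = h^2*(h - 4)^2*(h + 3)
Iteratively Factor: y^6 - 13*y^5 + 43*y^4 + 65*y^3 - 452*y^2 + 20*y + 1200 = (y - 5)*(y^5 - 8*y^4 + 3*y^3 + 80*y^2 - 52*y - 240) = (y - 5)*(y - 3)*(y^4 - 5*y^3 - 12*y^2 + 44*y + 80) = (y - 5)*(y - 4)*(y - 3)*(y^3 - y^2 - 16*y - 20) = (y - 5)^2*(y - 4)*(y - 3)*(y^2 + 4*y + 4) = (y - 5)^2*(y - 4)*(y - 3)*(y + 2)*(y + 2)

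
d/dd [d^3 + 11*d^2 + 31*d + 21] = 3*d^2 + 22*d + 31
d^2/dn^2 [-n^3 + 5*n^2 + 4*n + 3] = 10 - 6*n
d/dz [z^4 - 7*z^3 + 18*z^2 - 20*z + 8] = 4*z^3 - 21*z^2 + 36*z - 20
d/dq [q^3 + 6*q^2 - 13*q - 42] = 3*q^2 + 12*q - 13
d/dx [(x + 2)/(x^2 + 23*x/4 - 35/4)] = 4*(4*x^2 + 23*x - (x + 2)*(8*x + 23) - 35)/(4*x^2 + 23*x - 35)^2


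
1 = 1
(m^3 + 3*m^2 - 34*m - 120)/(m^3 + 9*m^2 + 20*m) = (m - 6)/m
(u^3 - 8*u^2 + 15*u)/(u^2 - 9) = u*(u - 5)/(u + 3)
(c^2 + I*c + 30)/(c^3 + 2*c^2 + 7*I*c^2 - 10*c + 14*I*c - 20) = (c^2 + I*c + 30)/(c^3 + c^2*(2 + 7*I) + c*(-10 + 14*I) - 20)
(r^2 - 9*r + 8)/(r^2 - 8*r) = (r - 1)/r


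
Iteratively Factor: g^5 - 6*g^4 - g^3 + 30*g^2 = (g - 3)*(g^4 - 3*g^3 - 10*g^2) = (g - 5)*(g - 3)*(g^3 + 2*g^2) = g*(g - 5)*(g - 3)*(g^2 + 2*g) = g*(g - 5)*(g - 3)*(g + 2)*(g)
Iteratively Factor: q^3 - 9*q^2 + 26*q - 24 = (q - 4)*(q^2 - 5*q + 6) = (q - 4)*(q - 3)*(q - 2)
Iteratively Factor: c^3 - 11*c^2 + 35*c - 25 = (c - 5)*(c^2 - 6*c + 5) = (c - 5)^2*(c - 1)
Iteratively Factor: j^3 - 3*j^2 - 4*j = (j + 1)*(j^2 - 4*j) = j*(j + 1)*(j - 4)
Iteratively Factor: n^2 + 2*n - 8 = (n + 4)*(n - 2)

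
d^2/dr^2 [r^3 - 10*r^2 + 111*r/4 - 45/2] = 6*r - 20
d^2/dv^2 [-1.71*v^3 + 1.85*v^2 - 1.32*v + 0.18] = 3.7 - 10.26*v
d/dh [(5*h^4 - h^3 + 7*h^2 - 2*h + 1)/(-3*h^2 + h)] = (-30*h^5 + 18*h^4 - 2*h^3 + h^2 + 6*h - 1)/(h^2*(9*h^2 - 6*h + 1))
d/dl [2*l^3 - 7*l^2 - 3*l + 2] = 6*l^2 - 14*l - 3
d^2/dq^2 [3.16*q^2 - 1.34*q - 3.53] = 6.32000000000000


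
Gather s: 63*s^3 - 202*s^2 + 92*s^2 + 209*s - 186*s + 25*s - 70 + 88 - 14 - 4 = 63*s^3 - 110*s^2 + 48*s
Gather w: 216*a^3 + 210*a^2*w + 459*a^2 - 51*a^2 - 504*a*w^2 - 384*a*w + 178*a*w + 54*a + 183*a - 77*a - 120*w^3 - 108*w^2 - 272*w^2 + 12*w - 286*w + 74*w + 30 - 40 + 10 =216*a^3 + 408*a^2 + 160*a - 120*w^3 + w^2*(-504*a - 380) + w*(210*a^2 - 206*a - 200)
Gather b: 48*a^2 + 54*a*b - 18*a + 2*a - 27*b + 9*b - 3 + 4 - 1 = 48*a^2 - 16*a + b*(54*a - 18)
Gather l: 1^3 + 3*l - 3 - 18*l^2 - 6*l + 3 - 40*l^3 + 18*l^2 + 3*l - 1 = -40*l^3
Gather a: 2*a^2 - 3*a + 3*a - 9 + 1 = 2*a^2 - 8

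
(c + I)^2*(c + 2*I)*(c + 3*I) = c^4 + 7*I*c^3 - 17*c^2 - 17*I*c + 6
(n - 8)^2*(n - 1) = n^3 - 17*n^2 + 80*n - 64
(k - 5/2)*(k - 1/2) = k^2 - 3*k + 5/4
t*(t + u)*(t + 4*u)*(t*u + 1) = t^4*u + 5*t^3*u^2 + t^3 + 4*t^2*u^3 + 5*t^2*u + 4*t*u^2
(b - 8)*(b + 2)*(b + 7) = b^3 + b^2 - 58*b - 112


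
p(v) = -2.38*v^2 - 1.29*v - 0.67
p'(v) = -4.76*v - 1.29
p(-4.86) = -50.62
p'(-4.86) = 21.84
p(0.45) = -1.73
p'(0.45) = -3.43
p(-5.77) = -72.46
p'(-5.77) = 26.18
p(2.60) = -20.11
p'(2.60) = -13.67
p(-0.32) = -0.50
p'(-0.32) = 0.23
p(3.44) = -33.27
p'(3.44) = -17.66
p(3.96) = -43.10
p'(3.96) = -20.14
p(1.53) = -8.22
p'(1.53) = -8.57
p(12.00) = -358.87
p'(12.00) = -58.41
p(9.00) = -205.06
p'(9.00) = -44.13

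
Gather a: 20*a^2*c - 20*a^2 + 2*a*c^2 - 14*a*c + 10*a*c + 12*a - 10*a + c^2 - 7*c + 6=a^2*(20*c - 20) + a*(2*c^2 - 4*c + 2) + c^2 - 7*c + 6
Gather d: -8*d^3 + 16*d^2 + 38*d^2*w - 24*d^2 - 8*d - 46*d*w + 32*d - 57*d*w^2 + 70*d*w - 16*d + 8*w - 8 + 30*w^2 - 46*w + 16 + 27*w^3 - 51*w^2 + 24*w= -8*d^3 + d^2*(38*w - 8) + d*(-57*w^2 + 24*w + 8) + 27*w^3 - 21*w^2 - 14*w + 8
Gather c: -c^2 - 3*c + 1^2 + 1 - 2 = -c^2 - 3*c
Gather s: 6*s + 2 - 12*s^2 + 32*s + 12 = -12*s^2 + 38*s + 14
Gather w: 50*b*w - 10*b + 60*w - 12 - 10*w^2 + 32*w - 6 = -10*b - 10*w^2 + w*(50*b + 92) - 18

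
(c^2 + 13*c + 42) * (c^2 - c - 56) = c^4 + 12*c^3 - 27*c^2 - 770*c - 2352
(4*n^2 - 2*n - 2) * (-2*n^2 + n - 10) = -8*n^4 + 8*n^3 - 38*n^2 + 18*n + 20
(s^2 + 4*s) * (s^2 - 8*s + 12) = s^4 - 4*s^3 - 20*s^2 + 48*s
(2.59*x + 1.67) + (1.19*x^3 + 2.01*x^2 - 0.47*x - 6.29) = 1.19*x^3 + 2.01*x^2 + 2.12*x - 4.62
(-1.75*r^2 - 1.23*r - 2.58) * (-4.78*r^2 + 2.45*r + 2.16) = 8.365*r^4 + 1.5919*r^3 + 5.5389*r^2 - 8.9778*r - 5.5728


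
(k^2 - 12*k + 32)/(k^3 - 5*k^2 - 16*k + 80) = (k - 8)/(k^2 - k - 20)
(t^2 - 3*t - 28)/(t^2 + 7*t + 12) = (t - 7)/(t + 3)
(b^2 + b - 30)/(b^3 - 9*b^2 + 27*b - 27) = (b^2 + b - 30)/(b^3 - 9*b^2 + 27*b - 27)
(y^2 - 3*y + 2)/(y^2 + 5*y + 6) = (y^2 - 3*y + 2)/(y^2 + 5*y + 6)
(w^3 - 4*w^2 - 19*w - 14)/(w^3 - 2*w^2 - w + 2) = (w^2 - 5*w - 14)/(w^2 - 3*w + 2)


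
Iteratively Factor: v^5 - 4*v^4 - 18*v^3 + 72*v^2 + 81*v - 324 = (v - 3)*(v^4 - v^3 - 21*v^2 + 9*v + 108) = (v - 3)^2*(v^3 + 2*v^2 - 15*v - 36) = (v - 4)*(v - 3)^2*(v^2 + 6*v + 9) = (v - 4)*(v - 3)^2*(v + 3)*(v + 3)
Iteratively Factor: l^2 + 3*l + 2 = (l + 1)*(l + 2)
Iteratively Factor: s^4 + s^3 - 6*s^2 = (s + 3)*(s^3 - 2*s^2) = (s - 2)*(s + 3)*(s^2) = s*(s - 2)*(s + 3)*(s)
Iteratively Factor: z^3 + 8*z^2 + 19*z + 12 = (z + 4)*(z^2 + 4*z + 3) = (z + 1)*(z + 4)*(z + 3)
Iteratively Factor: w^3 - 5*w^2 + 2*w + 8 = (w + 1)*(w^2 - 6*w + 8) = (w - 4)*(w + 1)*(w - 2)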